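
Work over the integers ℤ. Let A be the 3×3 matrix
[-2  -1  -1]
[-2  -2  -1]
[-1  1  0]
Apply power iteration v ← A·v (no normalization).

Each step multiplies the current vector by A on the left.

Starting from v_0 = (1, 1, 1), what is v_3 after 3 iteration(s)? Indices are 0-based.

v_3 = (-43, -61, 5)

v_0 = (1, 1, 1).
v_1 = A·v_0 = (-4, -5, 0).
v_2 = A·v_1 = (13, 18, -1).
v_3 = A·v_2 = (-43, -61, 5).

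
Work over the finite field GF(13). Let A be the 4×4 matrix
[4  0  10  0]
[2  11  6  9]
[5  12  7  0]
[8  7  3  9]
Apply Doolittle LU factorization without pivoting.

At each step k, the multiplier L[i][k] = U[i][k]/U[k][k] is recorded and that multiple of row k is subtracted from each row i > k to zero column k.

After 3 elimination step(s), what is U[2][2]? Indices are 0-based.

[col 0] pivot 4
  R1 -= 7*R0 → (0, 11, 1, 9)  (L[1][0] := 7)
  R2 -= 11*R0 → (0, 12, 1, 0)  (L[2][0] := 11)
  R3 -= 2*R0 → (0, 7, 9, 9)  (L[3][0] := 2)
[col 1] pivot 11
  R2 -= 7*R1 → (0, 0, 7, 2)  (L[2][1] := 7)
  R3 -= 3*R1 → (0, 0, 6, 8)  (L[3][1] := 3)
[col 2] pivot 7
  R3 -= 12*R2 → (0, 0, 0, 10)  (L[3][2] := 12)

U[2][2] = 7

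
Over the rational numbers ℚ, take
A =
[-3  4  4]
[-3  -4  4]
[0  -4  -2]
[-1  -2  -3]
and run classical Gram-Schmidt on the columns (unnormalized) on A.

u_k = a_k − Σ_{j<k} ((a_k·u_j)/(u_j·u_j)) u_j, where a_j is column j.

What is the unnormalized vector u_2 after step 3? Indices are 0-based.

Step 1: u_0 = a_0 = (-3, -3, 0, -1).
Step 2: u_1 = a_1 − (2/19)·u_0 = (82/19, -70/19, -4, -36/19).
Step 3: u_2 = a_2 − (-21/19)·u_0 − (77/246)·u_1 = (-2/3, 226/123, -92/123, -144/41).

u_2 = (-2/3, 226/123, -92/123, -144/41)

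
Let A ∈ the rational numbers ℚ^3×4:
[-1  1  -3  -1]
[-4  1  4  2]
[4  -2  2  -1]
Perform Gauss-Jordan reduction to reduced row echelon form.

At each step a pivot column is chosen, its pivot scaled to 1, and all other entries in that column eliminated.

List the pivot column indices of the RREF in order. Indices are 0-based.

step 1: normalize row 0 (÷-1) = (1, -1, 3, 1)
  row 1: subtract -4×row0 = (0, -3, 16, 6)
  row 2: subtract 4×row0 = (0, 2, -10, -5)
step 2: normalize row 1 (÷-3) = (0, 1, -16/3, -2)
  row 0: subtract -1×row1 = (1, 0, -7/3, -1)
  row 2: subtract 2×row1 = (0, 0, 2/3, -1)
step 3: normalize row 2 (÷2/3) = (0, 0, 1, -3/2)
  row 0: subtract -7/3×row2 = (1, 0, 0, -9/2)
  row 1: subtract -16/3×row2 = (0, 1, 0, -10)

pivot columns: 0, 1, 2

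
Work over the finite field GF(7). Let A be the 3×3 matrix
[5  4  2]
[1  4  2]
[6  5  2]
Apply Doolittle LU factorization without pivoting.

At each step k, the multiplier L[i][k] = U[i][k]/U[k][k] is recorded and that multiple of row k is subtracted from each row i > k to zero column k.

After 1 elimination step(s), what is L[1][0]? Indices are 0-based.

L[1][0] = 3

[col 0] pivot 5
  R1 -= 3*R0 → (0, 6, 3)  (L[1][0] := 3)
  R2 -= 4*R0 → (0, 3, 1)  (L[2][0] := 4)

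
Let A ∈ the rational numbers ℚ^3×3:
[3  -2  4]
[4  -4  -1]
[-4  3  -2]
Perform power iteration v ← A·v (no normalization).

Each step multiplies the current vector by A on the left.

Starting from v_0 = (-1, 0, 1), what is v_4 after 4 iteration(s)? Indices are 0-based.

v_0 = (-1, 0, 1).
v_1 = A·v_0 = (1, -5, 2).
v_2 = A·v_1 = (21, 22, -23).
v_3 = A·v_2 = (-73, 19, 28).
v_4 = A·v_3 = (-145, -396, 293).

v_4 = (-145, -396, 293)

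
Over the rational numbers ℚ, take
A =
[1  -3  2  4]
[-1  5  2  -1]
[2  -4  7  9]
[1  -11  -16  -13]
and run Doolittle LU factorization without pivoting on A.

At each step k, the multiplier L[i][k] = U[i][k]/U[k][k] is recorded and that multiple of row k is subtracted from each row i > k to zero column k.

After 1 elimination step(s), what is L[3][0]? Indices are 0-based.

Step 1: pivot at (0,0) is 1.
  row1 ← row1 − (-1)·row0  ⇒  L[1][0]=-1, U row1=(0, 2, 4, 3)
  row2 ← row2 − (2)·row0  ⇒  L[2][0]=2, U row2=(0, 2, 3, 1)
  row3 ← row3 − (1)·row0  ⇒  L[3][0]=1, U row3=(0, -8, -18, -17)

L[3][0] = 1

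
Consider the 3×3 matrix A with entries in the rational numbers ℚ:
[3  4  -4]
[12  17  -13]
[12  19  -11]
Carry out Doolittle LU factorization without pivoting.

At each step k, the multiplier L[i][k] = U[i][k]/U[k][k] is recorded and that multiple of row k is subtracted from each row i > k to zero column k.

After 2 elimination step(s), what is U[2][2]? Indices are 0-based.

U[2][2] = -4

k=0: U[0][0]=3
  eliminate (1,0): mult=4, new row 1: (0, 1, 3); set L[1][0]=4
  eliminate (2,0): mult=4, new row 2: (0, 3, 5); set L[2][0]=4
k=1: U[1][1]=1
  eliminate (2,1): mult=3, new row 2: (0, 0, -4); set L[2][1]=3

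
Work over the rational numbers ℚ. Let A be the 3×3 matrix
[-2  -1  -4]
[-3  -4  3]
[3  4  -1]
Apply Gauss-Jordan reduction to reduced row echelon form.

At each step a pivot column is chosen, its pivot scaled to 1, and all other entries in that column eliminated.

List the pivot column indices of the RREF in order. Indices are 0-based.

[1] R0 /= -2  ⇒  (1, 1/2, 2)
     R1 -= -3·R0  ⇒  (0, -5/2, 9)
     R2 -= 3·R0  ⇒  (0, 5/2, -7)
[2] R1 /= -5/2  ⇒  (0, 1, -18/5)
     R0 -= 1/2·R1  ⇒  (1, 0, 19/5)
     R2 -= 5/2·R1  ⇒  (0, 0, 2)
[3] R2 /= 2  ⇒  (0, 0, 1)
     R0 -= 19/5·R2  ⇒  (1, 0, 0)
     R1 -= -18/5·R2  ⇒  (0, 1, 0)

pivot columns: 0, 1, 2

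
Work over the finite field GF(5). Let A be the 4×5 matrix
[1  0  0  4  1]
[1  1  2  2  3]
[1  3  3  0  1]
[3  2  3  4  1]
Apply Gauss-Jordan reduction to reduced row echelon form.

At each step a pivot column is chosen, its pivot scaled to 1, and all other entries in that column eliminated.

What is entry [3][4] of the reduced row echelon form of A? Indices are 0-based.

[1] R0 /= 1  ⇒  (1, 0, 0, 4, 1)
     R1 -= 1·R0  ⇒  (0, 1, 2, 3, 2)
     R2 -= 1·R0  ⇒  (0, 3, 3, 1, 0)
     R3 -= 3·R0  ⇒  (0, 2, 3, 2, 3)
[2] R1 /= 1  ⇒  (0, 1, 2, 3, 2)
     R2 -= 3·R1  ⇒  (0, 0, 2, 2, 4)
     R3 -= 2·R1  ⇒  (0, 0, 4, 1, 4)
[3] R2 /= 2  ⇒  (0, 0, 1, 1, 2)
     R1 -= 2·R2  ⇒  (0, 1, 0, 1, 3)
     R3 -= 4·R2  ⇒  (0, 0, 0, 2, 1)
[4] R3 /= 2  ⇒  (0, 0, 0, 1, 3)
     R0 -= 4·R3  ⇒  (1, 0, 0, 0, 4)
     R1 -= 1·R3  ⇒  (0, 1, 0, 0, 0)
     R2 -= 1·R3  ⇒  (0, 0, 1, 0, 4)

M[3][4] = 3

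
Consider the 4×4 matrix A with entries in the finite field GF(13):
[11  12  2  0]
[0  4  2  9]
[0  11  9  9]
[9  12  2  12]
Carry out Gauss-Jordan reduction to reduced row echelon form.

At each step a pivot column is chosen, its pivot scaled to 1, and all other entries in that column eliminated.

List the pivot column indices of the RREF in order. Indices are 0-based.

pivot columns: 0, 1, 2, 3

[1] R0 /= 11  ⇒  (1, 7, 12, 0)
     R3 -= 9·R0  ⇒  (0, 1, 11, 12)
[2] R1 /= 4  ⇒  (0, 1, 7, 12)
     R0 -= 7·R1  ⇒  (1, 0, 2, 7)
     R2 -= 11·R1  ⇒  (0, 0, 10, 7)
     R3 -= 1·R1  ⇒  (0, 0, 4, 0)
[3] R2 /= 10  ⇒  (0, 0, 1, 2)
     R0 -= 2·R2  ⇒  (1, 0, 0, 3)
     R1 -= 7·R2  ⇒  (0, 1, 0, 11)
     R3 -= 4·R2  ⇒  (0, 0, 0, 5)
[4] R3 /= 5  ⇒  (0, 0, 0, 1)
     R0 -= 3·R3  ⇒  (1, 0, 0, 0)
     R1 -= 11·R3  ⇒  (0, 1, 0, 0)
     R2 -= 2·R3  ⇒  (0, 0, 1, 0)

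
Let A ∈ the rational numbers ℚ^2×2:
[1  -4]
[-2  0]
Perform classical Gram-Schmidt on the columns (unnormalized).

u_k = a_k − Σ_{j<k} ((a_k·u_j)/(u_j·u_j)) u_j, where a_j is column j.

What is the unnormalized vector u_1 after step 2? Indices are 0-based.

u_1 = (-16/5, -8/5)

Step 1: u_0 = a_0 = (1, -2).
Step 2: u_1 = a_1 − (-4/5)·u_0 = (-16/5, -8/5).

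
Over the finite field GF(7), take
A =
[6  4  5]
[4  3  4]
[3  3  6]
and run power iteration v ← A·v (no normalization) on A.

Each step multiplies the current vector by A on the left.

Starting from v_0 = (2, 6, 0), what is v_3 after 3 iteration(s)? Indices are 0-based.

v_0 = (2, 6, 0).
v_1 = A·v_0 = (1, 5, 3).
v_2 = A·v_1 = (6, 3, 1).
v_3 = A·v_2 = (4, 2, 5).

v_3 = (4, 2, 5)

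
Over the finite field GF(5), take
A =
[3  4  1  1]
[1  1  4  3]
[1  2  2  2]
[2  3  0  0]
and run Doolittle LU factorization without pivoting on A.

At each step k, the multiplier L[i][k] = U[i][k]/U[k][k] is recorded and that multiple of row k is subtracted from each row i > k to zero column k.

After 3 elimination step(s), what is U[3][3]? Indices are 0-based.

U[3][3] = 3

Step 1: pivot at (0,0) is 3.
  row1 ← row1 − (2)·row0  ⇒  L[1][0]=2, U row1=(0, 3, 2, 1)
  row2 ← row2 − (2)·row0  ⇒  L[2][0]=2, U row2=(0, 4, 0, 0)
  row3 ← row3 − (4)·row0  ⇒  L[3][0]=4, U row3=(0, 2, 1, 1)
Step 2: pivot at (1,1) is 3.
  row2 ← row2 − (3)·row1  ⇒  L[2][1]=3, U row2=(0, 0, 4, 2)
  row3 ← row3 − (4)·row1  ⇒  L[3][1]=4, U row3=(0, 0, 3, 2)
Step 3: pivot at (2,2) is 4.
  row3 ← row3 − (2)·row2  ⇒  L[3][2]=2, U row3=(0, 0, 0, 3)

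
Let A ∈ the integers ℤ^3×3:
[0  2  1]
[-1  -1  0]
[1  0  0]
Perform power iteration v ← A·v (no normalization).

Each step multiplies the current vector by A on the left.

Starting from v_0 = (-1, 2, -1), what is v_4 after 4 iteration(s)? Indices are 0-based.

v_4 = (7, -4, -1)

v_0 = (-1, 2, -1).
v_1 = A·v_0 = (3, -1, -1).
v_2 = A·v_1 = (-3, -2, 3).
v_3 = A·v_2 = (-1, 5, -3).
v_4 = A·v_3 = (7, -4, -1).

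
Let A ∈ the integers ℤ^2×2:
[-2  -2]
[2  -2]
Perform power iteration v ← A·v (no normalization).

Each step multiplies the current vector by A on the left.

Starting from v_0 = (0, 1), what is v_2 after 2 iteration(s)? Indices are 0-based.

v_0 = (0, 1).
v_1 = A·v_0 = (-2, -2).
v_2 = A·v_1 = (8, 0).

v_2 = (8, 0)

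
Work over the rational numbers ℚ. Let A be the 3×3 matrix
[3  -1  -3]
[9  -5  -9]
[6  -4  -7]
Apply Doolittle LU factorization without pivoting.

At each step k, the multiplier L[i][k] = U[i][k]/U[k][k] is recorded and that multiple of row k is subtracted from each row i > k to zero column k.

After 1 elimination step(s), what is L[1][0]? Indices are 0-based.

Step 1: pivot at (0,0) is 3.
  row1 ← row1 − (3)·row0  ⇒  L[1][0]=3, U row1=(0, -2, 0)
  row2 ← row2 − (2)·row0  ⇒  L[2][0]=2, U row2=(0, -2, -1)

L[1][0] = 3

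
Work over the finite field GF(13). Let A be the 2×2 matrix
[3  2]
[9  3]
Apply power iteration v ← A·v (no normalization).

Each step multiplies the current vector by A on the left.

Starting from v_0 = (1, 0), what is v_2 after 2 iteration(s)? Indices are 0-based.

v_2 = (1, 2)

v_0 = (1, 0).
v_1 = A·v_0 = (3, 9).
v_2 = A·v_1 = (1, 2).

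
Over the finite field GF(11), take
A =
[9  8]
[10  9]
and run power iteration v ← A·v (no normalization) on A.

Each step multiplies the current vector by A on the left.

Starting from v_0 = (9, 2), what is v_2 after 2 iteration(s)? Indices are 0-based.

v_0 = (9, 2).
v_1 = A·v_0 = (9, 9).
v_2 = A·v_1 = (10, 6).

v_2 = (10, 6)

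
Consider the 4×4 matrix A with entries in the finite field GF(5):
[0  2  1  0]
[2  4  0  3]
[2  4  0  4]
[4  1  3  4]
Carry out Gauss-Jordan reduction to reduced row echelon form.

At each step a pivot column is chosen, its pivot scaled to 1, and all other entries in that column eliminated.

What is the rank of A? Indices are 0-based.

rank = 4

pivot(0,0): swap R0↔R1
pivot(0,0)=2: scale R0 → (1, 2, 0, 4)
  clear (2,0): R2 −= (2)R0 → (0, 0, 0, 1)
  clear (3,0): R3 −= (4)R0 → (0, 3, 3, 3)
pivot(1,1)=2: scale R1 → (0, 1, 3, 0)
  clear (0,1): R0 −= (2)R1 → (1, 0, 4, 4)
  clear (3,1): R3 −= (3)R1 → (0, 0, 4, 3)
pivot(2,2): swap R2↔R3
pivot(2,2)=4: scale R2 → (0, 0, 1, 2)
  clear (0,2): R0 −= (4)R2 → (1, 0, 0, 1)
  clear (1,2): R1 −= (3)R2 → (0, 1, 0, 4)
pivot(3,3)=1: scale R3 → (0, 0, 0, 1)
  clear (0,3): R0 −= (1)R3 → (1, 0, 0, 0)
  clear (1,3): R1 −= (4)R3 → (0, 1, 0, 0)
  clear (2,3): R2 −= (2)R3 → (0, 0, 1, 0)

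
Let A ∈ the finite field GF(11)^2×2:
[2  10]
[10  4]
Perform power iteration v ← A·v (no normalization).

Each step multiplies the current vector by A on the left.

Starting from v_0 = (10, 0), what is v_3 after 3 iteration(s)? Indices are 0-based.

v_3 = (6, 7)

v_0 = (10, 0).
v_1 = A·v_0 = (9, 1).
v_2 = A·v_1 = (6, 6).
v_3 = A·v_2 = (6, 7).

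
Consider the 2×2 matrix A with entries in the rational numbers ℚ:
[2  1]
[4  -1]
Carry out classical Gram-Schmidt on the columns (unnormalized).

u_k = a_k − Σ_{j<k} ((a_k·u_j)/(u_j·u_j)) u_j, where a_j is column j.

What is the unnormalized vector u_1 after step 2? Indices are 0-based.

u_1 = (6/5, -3/5)

Step 1: u_0 = a_0 = (2, 4).
Step 2: u_1 = a_1 − (-1/10)·u_0 = (6/5, -3/5).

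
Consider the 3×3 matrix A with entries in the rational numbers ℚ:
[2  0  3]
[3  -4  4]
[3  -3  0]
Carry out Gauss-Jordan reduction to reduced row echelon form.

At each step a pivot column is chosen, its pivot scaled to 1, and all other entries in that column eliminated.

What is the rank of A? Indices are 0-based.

step 1: normalize row 0 (÷2) = (1, 0, 3/2)
  row 1: subtract 3×row0 = (0, -4, -1/2)
  row 2: subtract 3×row0 = (0, -3, -9/2)
step 2: normalize row 1 (÷-4) = (0, 1, 1/8)
  row 2: subtract -3×row1 = (0, 0, -33/8)
step 3: normalize row 2 (÷-33/8) = (0, 0, 1)
  row 0: subtract 3/2×row2 = (1, 0, 0)
  row 1: subtract 1/8×row2 = (0, 1, 0)

rank = 3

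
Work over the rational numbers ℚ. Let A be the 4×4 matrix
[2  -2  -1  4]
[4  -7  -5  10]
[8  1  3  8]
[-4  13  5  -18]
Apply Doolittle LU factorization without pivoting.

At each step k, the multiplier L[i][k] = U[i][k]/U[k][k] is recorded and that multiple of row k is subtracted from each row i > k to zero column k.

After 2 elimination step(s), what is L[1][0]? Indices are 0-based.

L[1][0] = 2

k=0: U[0][0]=2
  eliminate (1,0): mult=2, new row 1: (0, -3, -3, 2); set L[1][0]=2
  eliminate (2,0): mult=4, new row 2: (0, 9, 7, -8); set L[2][0]=4
  eliminate (3,0): mult=-2, new row 3: (0, 9, 3, -10); set L[3][0]=-2
k=1: U[1][1]=-3
  eliminate (2,1): mult=-3, new row 2: (0, 0, -2, -2); set L[2][1]=-3
  eliminate (3,1): mult=-3, new row 3: (0, 0, -6, -4); set L[3][1]=-3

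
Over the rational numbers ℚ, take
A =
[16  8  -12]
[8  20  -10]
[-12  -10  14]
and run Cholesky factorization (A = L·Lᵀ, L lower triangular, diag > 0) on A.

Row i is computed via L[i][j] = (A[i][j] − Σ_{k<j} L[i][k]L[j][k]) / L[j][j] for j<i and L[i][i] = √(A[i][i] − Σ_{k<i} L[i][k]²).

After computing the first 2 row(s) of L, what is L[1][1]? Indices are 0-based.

L[1][1] = 4

Step 1: L[0][0] = √(16) = 4.
  L[1][0] = (8) / L[0][0] = 2.
Step 2: L[1][1] = √(16) = 4.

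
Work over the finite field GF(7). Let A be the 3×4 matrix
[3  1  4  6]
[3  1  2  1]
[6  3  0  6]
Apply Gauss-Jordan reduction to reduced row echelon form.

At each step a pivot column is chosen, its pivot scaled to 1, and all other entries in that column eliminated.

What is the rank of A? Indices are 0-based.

step 1: normalize row 0 (÷3) = (1, 5, 6, 2)
  row 1: subtract 3×row0 = (0, 0, 5, 2)
  row 2: subtract 6×row0 = (0, 1, 6, 1)
step 2: exchange rows 1,2
step 2: normalize row 1 (÷1) = (0, 1, 6, 1)
  row 0: subtract 5×row1 = (1, 0, 4, 4)
step 3: normalize row 2 (÷5) = (0, 0, 1, 6)
  row 0: subtract 4×row2 = (1, 0, 0, 1)
  row 1: subtract 6×row2 = (0, 1, 0, 0)

rank = 3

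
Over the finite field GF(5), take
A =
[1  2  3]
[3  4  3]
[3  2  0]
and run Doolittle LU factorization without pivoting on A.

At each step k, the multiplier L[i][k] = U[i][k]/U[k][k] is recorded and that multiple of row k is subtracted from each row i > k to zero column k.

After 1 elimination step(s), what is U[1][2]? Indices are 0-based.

U[1][2] = 4

[col 0] pivot 1
  R1 -= 3*R0 → (0, 3, 4)  (L[1][0] := 3)
  R2 -= 3*R0 → (0, 1, 1)  (L[2][0] := 3)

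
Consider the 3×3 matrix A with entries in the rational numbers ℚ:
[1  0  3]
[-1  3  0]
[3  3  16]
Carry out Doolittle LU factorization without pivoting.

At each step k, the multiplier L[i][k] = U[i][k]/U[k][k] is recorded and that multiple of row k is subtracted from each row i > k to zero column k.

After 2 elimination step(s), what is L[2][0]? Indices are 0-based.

Step 1: pivot at (0,0) is 1.
  row1 ← row1 − (-1)·row0  ⇒  L[1][0]=-1, U row1=(0, 3, 3)
  row2 ← row2 − (3)·row0  ⇒  L[2][0]=3, U row2=(0, 3, 7)
Step 2: pivot at (1,1) is 3.
  row2 ← row2 − (1)·row1  ⇒  L[2][1]=1, U row2=(0, 0, 4)

L[2][0] = 3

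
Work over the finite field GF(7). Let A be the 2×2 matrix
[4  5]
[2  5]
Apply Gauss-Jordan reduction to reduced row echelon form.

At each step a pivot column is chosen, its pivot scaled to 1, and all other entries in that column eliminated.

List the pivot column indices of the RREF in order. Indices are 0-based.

step 1: normalize row 0 (÷4) = (1, 3)
  row 1: subtract 2×row0 = (0, 6)
step 2: normalize row 1 (÷6) = (0, 1)
  row 0: subtract 3×row1 = (1, 0)

pivot columns: 0, 1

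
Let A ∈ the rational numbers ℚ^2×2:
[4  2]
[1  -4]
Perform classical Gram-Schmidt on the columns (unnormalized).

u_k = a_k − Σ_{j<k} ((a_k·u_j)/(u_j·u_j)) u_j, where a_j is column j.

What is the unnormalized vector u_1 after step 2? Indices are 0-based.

u_1 = (18/17, -72/17)

Step 1: u_0 = a_0 = (4, 1).
Step 2: u_1 = a_1 − (4/17)·u_0 = (18/17, -72/17).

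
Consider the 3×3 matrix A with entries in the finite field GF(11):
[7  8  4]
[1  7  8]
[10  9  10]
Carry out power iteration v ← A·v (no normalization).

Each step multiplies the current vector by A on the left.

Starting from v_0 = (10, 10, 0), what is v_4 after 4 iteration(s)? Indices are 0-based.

v_4 = (2, 6, 3)

v_0 = (10, 10, 0).
v_1 = A·v_0 = (7, 3, 3).
v_2 = A·v_1 = (8, 8, 6).
v_3 = A·v_2 = (1, 2, 3).
v_4 = A·v_3 = (2, 6, 3).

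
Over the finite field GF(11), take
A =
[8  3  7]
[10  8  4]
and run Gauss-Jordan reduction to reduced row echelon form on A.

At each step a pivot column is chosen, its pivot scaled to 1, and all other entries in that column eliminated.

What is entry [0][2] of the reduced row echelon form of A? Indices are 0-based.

pivot(0,0)=8: scale R0 → (1, 10, 5)
  clear (1,0): R1 −= (10)R0 → (0, 7, 9)
pivot(1,1)=7: scale R1 → (0, 1, 6)
  clear (0,1): R0 −= (10)R1 → (1, 0, 0)

M[0][2] = 0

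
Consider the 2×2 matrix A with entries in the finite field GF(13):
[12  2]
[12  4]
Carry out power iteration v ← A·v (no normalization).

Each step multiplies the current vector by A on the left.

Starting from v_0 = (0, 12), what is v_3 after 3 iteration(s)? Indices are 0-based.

v_0 = (0, 12).
v_1 = A·v_0 = (11, 9).
v_2 = A·v_1 = (7, 12).
v_3 = A·v_2 = (4, 2).

v_3 = (4, 2)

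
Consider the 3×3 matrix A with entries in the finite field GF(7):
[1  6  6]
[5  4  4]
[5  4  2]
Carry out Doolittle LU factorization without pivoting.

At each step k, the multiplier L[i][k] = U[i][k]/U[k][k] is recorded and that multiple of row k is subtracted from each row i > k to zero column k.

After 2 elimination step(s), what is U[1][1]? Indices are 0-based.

U[1][1] = 2

k=0: U[0][0]=1
  eliminate (1,0): mult=5, new row 1: (0, 2, 2); set L[1][0]=5
  eliminate (2,0): mult=5, new row 2: (0, 2, 0); set L[2][0]=5
k=1: U[1][1]=2
  eliminate (2,1): mult=1, new row 2: (0, 0, 5); set L[2][1]=1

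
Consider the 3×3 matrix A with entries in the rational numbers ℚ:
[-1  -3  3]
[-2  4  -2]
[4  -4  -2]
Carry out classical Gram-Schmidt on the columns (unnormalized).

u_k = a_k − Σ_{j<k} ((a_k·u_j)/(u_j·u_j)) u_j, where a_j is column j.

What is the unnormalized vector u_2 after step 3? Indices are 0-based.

u_2 = (-8/15, -16/15, -2/3)

Step 1: u_0 = a_0 = (-1, -2, 4).
Step 2: u_1 = a_1 − (-1)·u_0 = (-4, 2, 0).
Step 3: u_2 = a_2 − (-1/3)·u_0 − (-4/5)·u_1 = (-8/15, -16/15, -2/3).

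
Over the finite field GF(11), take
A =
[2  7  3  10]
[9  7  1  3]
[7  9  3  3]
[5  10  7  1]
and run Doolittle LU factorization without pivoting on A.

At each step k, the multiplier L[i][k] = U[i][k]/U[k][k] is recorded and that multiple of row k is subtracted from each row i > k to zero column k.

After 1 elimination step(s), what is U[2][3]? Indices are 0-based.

U[2][3] = 1

[col 0] pivot 2
  R1 -= 10*R0 → (0, 3, 4, 2)  (L[1][0] := 10)
  R2 -= 9*R0 → (0, 1, 9, 1)  (L[2][0] := 9)
  R3 -= 8*R0 → (0, 9, 5, 9)  (L[3][0] := 8)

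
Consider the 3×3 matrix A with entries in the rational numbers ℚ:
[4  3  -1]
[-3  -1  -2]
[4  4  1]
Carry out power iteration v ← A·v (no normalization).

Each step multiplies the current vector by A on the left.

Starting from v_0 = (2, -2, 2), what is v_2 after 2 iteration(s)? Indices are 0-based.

v_0 = (2, -2, 2).
v_1 = A·v_0 = (0, -8, 2).
v_2 = A·v_1 = (-26, 4, -30).

v_2 = (-26, 4, -30)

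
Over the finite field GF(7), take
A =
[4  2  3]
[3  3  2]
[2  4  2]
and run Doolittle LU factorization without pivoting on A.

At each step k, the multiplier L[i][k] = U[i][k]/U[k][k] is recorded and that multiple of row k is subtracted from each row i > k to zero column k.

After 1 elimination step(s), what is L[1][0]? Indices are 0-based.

Step 1: pivot at (0,0) is 4.
  row1 ← row1 − (6)·row0  ⇒  L[1][0]=6, U row1=(0, 5, 5)
  row2 ← row2 − (4)·row0  ⇒  L[2][0]=4, U row2=(0, 3, 4)

L[1][0] = 6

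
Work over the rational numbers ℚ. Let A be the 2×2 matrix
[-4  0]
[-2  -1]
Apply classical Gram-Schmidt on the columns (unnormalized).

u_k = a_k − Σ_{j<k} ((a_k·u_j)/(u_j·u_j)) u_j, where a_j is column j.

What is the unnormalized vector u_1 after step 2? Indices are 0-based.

u_1 = (2/5, -4/5)

Step 1: u_0 = a_0 = (-4, -2).
Step 2: u_1 = a_1 − (1/10)·u_0 = (2/5, -4/5).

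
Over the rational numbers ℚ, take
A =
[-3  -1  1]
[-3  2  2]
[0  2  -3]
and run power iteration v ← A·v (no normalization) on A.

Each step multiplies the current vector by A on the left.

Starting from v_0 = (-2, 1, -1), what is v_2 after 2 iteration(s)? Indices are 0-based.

v_2 = (-13, 10, -3)

v_0 = (-2, 1, -1).
v_1 = A·v_0 = (4, 6, 5).
v_2 = A·v_1 = (-13, 10, -3).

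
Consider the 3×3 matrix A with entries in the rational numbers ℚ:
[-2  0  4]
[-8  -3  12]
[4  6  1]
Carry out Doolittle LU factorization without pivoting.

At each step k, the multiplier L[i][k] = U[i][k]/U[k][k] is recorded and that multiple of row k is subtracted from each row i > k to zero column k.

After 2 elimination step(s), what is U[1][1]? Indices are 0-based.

U[1][1] = -3

[col 0] pivot -2
  R1 -= 4*R0 → (0, -3, -4)  (L[1][0] := 4)
  R2 -= -2*R0 → (0, 6, 9)  (L[2][0] := -2)
[col 1] pivot -3
  R2 -= -2*R1 → (0, 0, 1)  (L[2][1] := -2)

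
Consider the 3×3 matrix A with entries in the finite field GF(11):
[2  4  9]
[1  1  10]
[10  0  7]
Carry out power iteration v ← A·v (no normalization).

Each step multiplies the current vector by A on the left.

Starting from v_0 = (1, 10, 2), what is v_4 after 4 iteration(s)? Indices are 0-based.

v_0 = (1, 10, 2).
v_1 = A·v_0 = (5, 9, 2).
v_2 = A·v_1 = (9, 1, 9).
v_3 = A·v_2 = (4, 1, 10).
v_4 = A·v_3 = (3, 6, 0).

v_4 = (3, 6, 0)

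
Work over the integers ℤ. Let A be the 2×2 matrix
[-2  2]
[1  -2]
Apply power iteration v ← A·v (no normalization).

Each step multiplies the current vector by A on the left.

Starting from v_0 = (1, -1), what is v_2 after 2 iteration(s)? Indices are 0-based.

v_0 = (1, -1).
v_1 = A·v_0 = (-4, 3).
v_2 = A·v_1 = (14, -10).

v_2 = (14, -10)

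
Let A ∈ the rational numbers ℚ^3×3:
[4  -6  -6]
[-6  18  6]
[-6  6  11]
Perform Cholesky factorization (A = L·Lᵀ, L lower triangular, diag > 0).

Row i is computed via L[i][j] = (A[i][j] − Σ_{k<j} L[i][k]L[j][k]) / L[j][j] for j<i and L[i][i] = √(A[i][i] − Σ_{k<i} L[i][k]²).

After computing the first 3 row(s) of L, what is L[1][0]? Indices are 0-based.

L[1][0] = -3

Step 1: L[0][0] = √(4) = 2.
  L[1][0] = (-6) / L[0][0] = -3.
Step 2: L[1][1] = √(9) = 3.
  L[2][0] = (-6) / L[0][0] = -3.
  L[2][1] = (-3) / L[1][1] = -1.
Step 3: L[2][2] = √(1) = 1.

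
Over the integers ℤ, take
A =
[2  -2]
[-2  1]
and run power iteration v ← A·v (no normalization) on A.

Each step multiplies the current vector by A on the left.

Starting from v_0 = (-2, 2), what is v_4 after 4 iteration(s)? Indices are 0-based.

v_4 = (-356, 278)

v_0 = (-2, 2).
v_1 = A·v_0 = (-8, 6).
v_2 = A·v_1 = (-28, 22).
v_3 = A·v_2 = (-100, 78).
v_4 = A·v_3 = (-356, 278).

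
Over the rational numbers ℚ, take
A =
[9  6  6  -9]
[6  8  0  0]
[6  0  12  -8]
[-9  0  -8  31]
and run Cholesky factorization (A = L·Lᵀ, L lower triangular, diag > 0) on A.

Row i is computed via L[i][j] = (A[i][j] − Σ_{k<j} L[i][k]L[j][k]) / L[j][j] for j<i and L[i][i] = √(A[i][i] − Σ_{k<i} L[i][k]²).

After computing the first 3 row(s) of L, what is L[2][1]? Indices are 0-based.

L[2][1] = -2

Step 1: L[0][0] = √(9) = 3.
  L[1][0] = (6) / L[0][0] = 2.
Step 2: L[1][1] = √(4) = 2.
  L[2][0] = (6) / L[0][0] = 2.
  L[2][1] = (-4) / L[1][1] = -2.
Step 3: L[2][2] = √(4) = 2.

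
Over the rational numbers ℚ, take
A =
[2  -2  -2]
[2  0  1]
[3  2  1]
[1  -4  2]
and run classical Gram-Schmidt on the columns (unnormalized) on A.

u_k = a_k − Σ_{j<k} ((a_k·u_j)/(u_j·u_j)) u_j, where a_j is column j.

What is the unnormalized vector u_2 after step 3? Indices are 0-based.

Step 1: u_0 = a_0 = (2, 2, 3, 1).
Step 2: u_1 = a_1 − (-1/9)·u_0 = (-16/9, 2/9, 7/3, -35/9).
Step 3: u_2 = a_2 − (1/6)·u_0 − (-15/214)·u_1 = (-263/107, 73/107, 71/107, 167/107).

u_2 = (-263/107, 73/107, 71/107, 167/107)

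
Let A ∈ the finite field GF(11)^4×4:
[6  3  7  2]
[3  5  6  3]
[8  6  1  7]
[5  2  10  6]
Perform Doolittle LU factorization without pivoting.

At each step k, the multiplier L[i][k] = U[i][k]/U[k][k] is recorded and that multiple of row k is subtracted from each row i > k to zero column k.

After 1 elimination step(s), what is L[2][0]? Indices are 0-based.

L[2][0] = 5

Step 1: pivot at (0,0) is 6.
  row1 ← row1 − (6)·row0  ⇒  L[1][0]=6, U row1=(0, 9, 8, 2)
  row2 ← row2 − (5)·row0  ⇒  L[2][0]=5, U row2=(0, 2, 10, 8)
  row3 ← row3 − (10)·row0  ⇒  L[3][0]=10, U row3=(0, 5, 6, 8)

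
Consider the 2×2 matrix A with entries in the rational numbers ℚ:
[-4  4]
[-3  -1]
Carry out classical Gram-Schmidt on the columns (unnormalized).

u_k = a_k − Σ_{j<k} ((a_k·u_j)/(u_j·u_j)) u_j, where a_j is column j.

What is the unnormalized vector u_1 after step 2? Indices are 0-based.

u_1 = (48/25, -64/25)

Step 1: u_0 = a_0 = (-4, -3).
Step 2: u_1 = a_1 − (-13/25)·u_0 = (48/25, -64/25).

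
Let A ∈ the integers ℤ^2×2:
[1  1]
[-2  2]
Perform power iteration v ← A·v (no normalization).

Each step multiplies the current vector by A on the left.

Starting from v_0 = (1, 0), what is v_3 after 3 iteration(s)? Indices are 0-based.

v_0 = (1, 0).
v_1 = A·v_0 = (1, -2).
v_2 = A·v_1 = (-1, -6).
v_3 = A·v_2 = (-7, -10).

v_3 = (-7, -10)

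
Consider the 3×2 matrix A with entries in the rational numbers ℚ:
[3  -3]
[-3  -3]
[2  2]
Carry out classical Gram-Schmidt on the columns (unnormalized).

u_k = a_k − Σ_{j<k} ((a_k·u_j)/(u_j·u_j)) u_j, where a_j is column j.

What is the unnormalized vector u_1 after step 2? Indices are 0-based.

Step 1: u_0 = a_0 = (3, -3, 2).
Step 2: u_1 = a_1 − (2/11)·u_0 = (-39/11, -27/11, 18/11).

u_1 = (-39/11, -27/11, 18/11)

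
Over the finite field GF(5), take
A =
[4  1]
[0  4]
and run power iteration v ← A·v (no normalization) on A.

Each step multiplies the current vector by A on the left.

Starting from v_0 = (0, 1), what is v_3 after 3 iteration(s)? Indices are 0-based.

v_3 = (3, 4)

v_0 = (0, 1).
v_1 = A·v_0 = (1, 4).
v_2 = A·v_1 = (3, 1).
v_3 = A·v_2 = (3, 4).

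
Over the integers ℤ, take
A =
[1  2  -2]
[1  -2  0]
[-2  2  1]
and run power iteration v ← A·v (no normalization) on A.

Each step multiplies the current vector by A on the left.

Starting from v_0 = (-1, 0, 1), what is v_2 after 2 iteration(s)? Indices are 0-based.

v_2 = (-11, -1, 7)

v_0 = (-1, 0, 1).
v_1 = A·v_0 = (-3, -1, 3).
v_2 = A·v_1 = (-11, -1, 7).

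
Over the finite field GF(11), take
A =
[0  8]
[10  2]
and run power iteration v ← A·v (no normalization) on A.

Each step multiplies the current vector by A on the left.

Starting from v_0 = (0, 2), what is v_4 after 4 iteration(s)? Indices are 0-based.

v_4 = (1, 1)

v_0 = (0, 2).
v_1 = A·v_0 = (5, 4).
v_2 = A·v_1 = (10, 3).
v_3 = A·v_2 = (2, 7).
v_4 = A·v_3 = (1, 1).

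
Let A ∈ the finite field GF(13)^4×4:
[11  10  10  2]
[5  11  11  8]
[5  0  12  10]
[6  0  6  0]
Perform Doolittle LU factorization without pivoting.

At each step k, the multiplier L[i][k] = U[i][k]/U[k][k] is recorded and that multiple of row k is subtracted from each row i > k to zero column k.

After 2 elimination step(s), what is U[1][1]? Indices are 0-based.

U[1][1] = 10

k=0: U[0][0]=11
  eliminate (1,0): mult=4, new row 1: (0, 10, 10, 0); set L[1][0]=4
  eliminate (2,0): mult=4, new row 2: (0, 12, 11, 2); set L[2][0]=4
  eliminate (3,0): mult=10, new row 3: (0, 4, 10, 6); set L[3][0]=10
k=1: U[1][1]=10
  eliminate (2,1): mult=9, new row 2: (0, 0, 12, 2); set L[2][1]=9
  eliminate (3,1): mult=3, new row 3: (0, 0, 6, 6); set L[3][1]=3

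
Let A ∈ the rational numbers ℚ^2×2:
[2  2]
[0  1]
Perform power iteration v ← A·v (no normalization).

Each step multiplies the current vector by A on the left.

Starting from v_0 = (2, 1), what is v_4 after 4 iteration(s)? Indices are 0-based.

v_4 = (62, 1)

v_0 = (2, 1).
v_1 = A·v_0 = (6, 1).
v_2 = A·v_1 = (14, 1).
v_3 = A·v_2 = (30, 1).
v_4 = A·v_3 = (62, 1).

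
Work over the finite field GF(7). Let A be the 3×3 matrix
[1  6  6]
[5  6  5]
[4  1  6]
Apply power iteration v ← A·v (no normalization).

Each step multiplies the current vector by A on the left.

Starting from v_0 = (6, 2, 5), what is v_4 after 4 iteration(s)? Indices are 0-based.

v_4 = (0, 3, 1)

v_0 = (6, 2, 5).
v_1 = A·v_0 = (6, 4, 0).
v_2 = A·v_1 = (2, 5, 0).
v_3 = A·v_2 = (4, 5, 6).
v_4 = A·v_3 = (0, 3, 1).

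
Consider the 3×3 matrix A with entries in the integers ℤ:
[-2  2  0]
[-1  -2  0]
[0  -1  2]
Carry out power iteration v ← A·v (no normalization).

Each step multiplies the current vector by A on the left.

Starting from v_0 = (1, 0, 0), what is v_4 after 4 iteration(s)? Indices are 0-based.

v_0 = (1, 0, 0).
v_1 = A·v_0 = (-2, -1, 0).
v_2 = A·v_1 = (2, 4, 1).
v_3 = A·v_2 = (4, -10, -2).
v_4 = A·v_3 = (-28, 16, 6).

v_4 = (-28, 16, 6)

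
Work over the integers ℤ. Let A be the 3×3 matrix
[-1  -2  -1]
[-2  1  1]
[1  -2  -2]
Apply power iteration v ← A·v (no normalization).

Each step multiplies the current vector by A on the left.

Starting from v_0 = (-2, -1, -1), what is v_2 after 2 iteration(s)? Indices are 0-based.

v_0 = (-2, -1, -1).
v_1 = A·v_0 = (5, 2, 2).
v_2 = A·v_1 = (-11, -6, -3).

v_2 = (-11, -6, -3)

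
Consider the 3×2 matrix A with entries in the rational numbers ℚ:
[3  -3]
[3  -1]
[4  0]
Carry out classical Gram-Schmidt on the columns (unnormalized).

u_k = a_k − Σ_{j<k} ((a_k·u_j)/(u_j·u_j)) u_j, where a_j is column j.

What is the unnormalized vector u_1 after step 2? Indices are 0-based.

Step 1: u_0 = a_0 = (3, 3, 4).
Step 2: u_1 = a_1 − (-6/17)·u_0 = (-33/17, 1/17, 24/17).

u_1 = (-33/17, 1/17, 24/17)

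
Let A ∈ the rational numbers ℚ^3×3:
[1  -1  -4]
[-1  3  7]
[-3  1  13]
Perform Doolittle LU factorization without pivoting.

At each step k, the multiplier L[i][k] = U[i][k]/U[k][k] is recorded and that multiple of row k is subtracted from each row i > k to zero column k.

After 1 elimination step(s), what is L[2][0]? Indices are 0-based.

k=0: U[0][0]=1
  eliminate (1,0): mult=-1, new row 1: (0, 2, 3); set L[1][0]=-1
  eliminate (2,0): mult=-3, new row 2: (0, -2, 1); set L[2][0]=-3

L[2][0] = -3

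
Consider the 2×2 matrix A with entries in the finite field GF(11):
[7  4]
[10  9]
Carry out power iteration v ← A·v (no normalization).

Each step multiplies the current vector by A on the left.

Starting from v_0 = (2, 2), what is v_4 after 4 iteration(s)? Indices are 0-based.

v_4 = (7, 10)

v_0 = (2, 2).
v_1 = A·v_0 = (0, 5).
v_2 = A·v_1 = (9, 1).
v_3 = A·v_2 = (1, 0).
v_4 = A·v_3 = (7, 10).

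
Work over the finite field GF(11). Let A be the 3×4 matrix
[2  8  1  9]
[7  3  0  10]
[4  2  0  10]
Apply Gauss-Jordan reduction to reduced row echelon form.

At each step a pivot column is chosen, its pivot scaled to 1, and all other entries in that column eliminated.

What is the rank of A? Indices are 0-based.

[1] R0 /= 2  ⇒  (1, 4, 6, 10)
     R1 -= 7·R0  ⇒  (0, 8, 2, 6)
     R2 -= 4·R0  ⇒  (0, 8, 9, 3)
[2] R1 /= 8  ⇒  (0, 1, 3, 9)
     R0 -= 4·R1  ⇒  (1, 0, 5, 7)
     R2 -= 8·R1  ⇒  (0, 0, 7, 8)
[3] R2 /= 7  ⇒  (0, 0, 1, 9)
     R0 -= 5·R2  ⇒  (1, 0, 0, 6)
     R1 -= 3·R2  ⇒  (0, 1, 0, 4)

rank = 3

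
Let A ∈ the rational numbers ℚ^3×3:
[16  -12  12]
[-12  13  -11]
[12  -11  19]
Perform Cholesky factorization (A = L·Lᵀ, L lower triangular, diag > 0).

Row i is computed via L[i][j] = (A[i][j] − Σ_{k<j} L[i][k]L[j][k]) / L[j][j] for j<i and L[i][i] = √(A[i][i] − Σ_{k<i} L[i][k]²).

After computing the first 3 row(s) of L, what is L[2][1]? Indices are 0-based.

L[2][1] = -1

Step 1: L[0][0] = √(16) = 4.
  L[1][0] = (-12) / L[0][0] = -3.
Step 2: L[1][1] = √(4) = 2.
  L[2][0] = (12) / L[0][0] = 3.
  L[2][1] = (-2) / L[1][1] = -1.
Step 3: L[2][2] = √(9) = 3.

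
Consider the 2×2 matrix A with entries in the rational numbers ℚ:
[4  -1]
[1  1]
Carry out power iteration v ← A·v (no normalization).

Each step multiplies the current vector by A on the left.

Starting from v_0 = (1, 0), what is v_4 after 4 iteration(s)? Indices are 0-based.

v_4 = (200, 75)

v_0 = (1, 0).
v_1 = A·v_0 = (4, 1).
v_2 = A·v_1 = (15, 5).
v_3 = A·v_2 = (55, 20).
v_4 = A·v_3 = (200, 75).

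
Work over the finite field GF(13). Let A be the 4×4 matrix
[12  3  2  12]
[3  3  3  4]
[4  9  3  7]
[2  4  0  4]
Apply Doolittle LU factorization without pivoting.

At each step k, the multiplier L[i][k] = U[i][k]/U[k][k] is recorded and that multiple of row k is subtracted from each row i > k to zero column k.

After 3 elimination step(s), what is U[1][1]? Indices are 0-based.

U[1][1] = 12

k=0: U[0][0]=12
  eliminate (1,0): mult=10, new row 1: (0, 12, 9, 1); set L[1][0]=10
  eliminate (2,0): mult=9, new row 2: (0, 8, 11, 3); set L[2][0]=9
  eliminate (3,0): mult=11, new row 3: (0, 10, 4, 2); set L[3][0]=11
k=1: U[1][1]=12
  eliminate (2,1): mult=5, new row 2: (0, 0, 5, 11); set L[2][1]=5
  eliminate (3,1): mult=3, new row 3: (0, 0, 3, 12); set L[3][1]=3
k=2: U[2][2]=5
  eliminate (3,2): mult=11, new row 3: (0, 0, 0, 8); set L[3][2]=11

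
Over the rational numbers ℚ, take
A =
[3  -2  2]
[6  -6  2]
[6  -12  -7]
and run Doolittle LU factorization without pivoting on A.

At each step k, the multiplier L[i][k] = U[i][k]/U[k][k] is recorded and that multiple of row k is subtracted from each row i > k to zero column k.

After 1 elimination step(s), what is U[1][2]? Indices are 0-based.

k=0: U[0][0]=3
  eliminate (1,0): mult=2, new row 1: (0, -2, -2); set L[1][0]=2
  eliminate (2,0): mult=2, new row 2: (0, -8, -11); set L[2][0]=2

U[1][2] = -2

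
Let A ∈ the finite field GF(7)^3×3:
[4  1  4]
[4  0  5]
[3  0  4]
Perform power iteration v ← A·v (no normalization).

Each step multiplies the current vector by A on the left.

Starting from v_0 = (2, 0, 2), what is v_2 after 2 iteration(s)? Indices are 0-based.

v_2 = (5, 1, 6)

v_0 = (2, 0, 2).
v_1 = A·v_0 = (2, 4, 0).
v_2 = A·v_1 = (5, 1, 6).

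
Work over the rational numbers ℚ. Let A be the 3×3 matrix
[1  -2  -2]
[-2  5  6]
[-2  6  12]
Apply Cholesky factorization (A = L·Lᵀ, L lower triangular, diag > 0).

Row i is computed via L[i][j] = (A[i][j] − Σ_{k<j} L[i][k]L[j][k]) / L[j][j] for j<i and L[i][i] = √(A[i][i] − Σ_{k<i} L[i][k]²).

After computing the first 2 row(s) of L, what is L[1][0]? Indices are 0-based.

L[1][0] = -2

Step 1: L[0][0] = √(1) = 1.
  L[1][0] = (-2) / L[0][0] = -2.
Step 2: L[1][1] = √(1) = 1.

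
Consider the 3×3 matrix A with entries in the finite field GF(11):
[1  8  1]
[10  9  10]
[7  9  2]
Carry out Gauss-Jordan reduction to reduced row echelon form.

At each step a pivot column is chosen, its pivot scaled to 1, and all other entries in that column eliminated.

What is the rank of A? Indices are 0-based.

rank = 3

pivot(0,0)=1: scale R0 → (1, 8, 1)
  clear (1,0): R1 −= (10)R0 → (0, 6, 0)
  clear (2,0): R2 −= (7)R0 → (0, 8, 6)
pivot(1,1)=6: scale R1 → (0, 1, 0)
  clear (0,1): R0 −= (8)R1 → (1, 0, 1)
  clear (2,1): R2 −= (8)R1 → (0, 0, 6)
pivot(2,2)=6: scale R2 → (0, 0, 1)
  clear (0,2): R0 −= (1)R2 → (1, 0, 0)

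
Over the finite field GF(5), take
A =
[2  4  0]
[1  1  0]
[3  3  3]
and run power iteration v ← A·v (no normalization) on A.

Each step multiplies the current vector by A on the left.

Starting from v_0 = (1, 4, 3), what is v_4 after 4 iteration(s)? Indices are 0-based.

v_0 = (1, 4, 3).
v_1 = A·v_0 = (3, 0, 4).
v_2 = A·v_1 = (1, 3, 1).
v_3 = A·v_2 = (4, 4, 0).
v_4 = A·v_3 = (4, 3, 4).

v_4 = (4, 3, 4)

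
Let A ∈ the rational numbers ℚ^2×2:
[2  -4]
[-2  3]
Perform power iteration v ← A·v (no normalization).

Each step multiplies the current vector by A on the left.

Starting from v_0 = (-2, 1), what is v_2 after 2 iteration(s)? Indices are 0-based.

v_2 = (-44, 37)

v_0 = (-2, 1).
v_1 = A·v_0 = (-8, 7).
v_2 = A·v_1 = (-44, 37).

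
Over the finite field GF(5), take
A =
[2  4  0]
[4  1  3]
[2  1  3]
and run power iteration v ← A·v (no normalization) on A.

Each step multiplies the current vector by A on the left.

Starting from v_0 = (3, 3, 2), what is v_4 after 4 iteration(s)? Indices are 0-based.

v_4 = (0, 4, 0)

v_0 = (3, 3, 2).
v_1 = A·v_0 = (3, 1, 0).
v_2 = A·v_1 = (0, 3, 2).
v_3 = A·v_2 = (2, 4, 4).
v_4 = A·v_3 = (0, 4, 0).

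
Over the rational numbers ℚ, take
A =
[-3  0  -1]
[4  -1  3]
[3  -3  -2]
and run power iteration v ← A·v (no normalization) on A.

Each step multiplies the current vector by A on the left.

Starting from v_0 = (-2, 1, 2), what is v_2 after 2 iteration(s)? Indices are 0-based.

v_2 = (1, -20, 47)

v_0 = (-2, 1, 2).
v_1 = A·v_0 = (4, -3, -13).
v_2 = A·v_1 = (1, -20, 47).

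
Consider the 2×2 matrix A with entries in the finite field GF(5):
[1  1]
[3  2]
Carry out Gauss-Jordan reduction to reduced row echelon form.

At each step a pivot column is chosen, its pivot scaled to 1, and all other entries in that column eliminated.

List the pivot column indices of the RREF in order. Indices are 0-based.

pivot(0,0)=1: scale R0 → (1, 1)
  clear (1,0): R1 −= (3)R0 → (0, 4)
pivot(1,1)=4: scale R1 → (0, 1)
  clear (0,1): R0 −= (1)R1 → (1, 0)

pivot columns: 0, 1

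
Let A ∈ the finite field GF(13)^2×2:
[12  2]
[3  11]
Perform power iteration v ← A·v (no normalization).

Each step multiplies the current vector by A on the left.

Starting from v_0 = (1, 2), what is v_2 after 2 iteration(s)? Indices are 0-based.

v_0 = (1, 2).
v_1 = A·v_0 = (3, 12).
v_2 = A·v_1 = (8, 11).

v_2 = (8, 11)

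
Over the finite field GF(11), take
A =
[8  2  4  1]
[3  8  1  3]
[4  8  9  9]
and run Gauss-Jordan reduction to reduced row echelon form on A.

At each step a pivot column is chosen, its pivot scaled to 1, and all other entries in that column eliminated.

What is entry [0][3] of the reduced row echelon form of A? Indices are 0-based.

pivot(0,0)=8: scale R0 → (1, 3, 6, 7)
  clear (1,0): R1 −= (3)R0 → (0, 10, 5, 4)
  clear (2,0): R2 −= (4)R0 → (0, 7, 7, 3)
pivot(1,1)=10: scale R1 → (0, 1, 6, 7)
  clear (0,1): R0 −= (3)R1 → (1, 0, 10, 8)
  clear (2,1): R2 −= (7)R1 → (0, 0, 9, 9)
pivot(2,2)=9: scale R2 → (0, 0, 1, 1)
  clear (0,2): R0 −= (10)R2 → (1, 0, 0, 9)
  clear (1,2): R1 −= (6)R2 → (0, 1, 0, 1)

M[0][3] = 9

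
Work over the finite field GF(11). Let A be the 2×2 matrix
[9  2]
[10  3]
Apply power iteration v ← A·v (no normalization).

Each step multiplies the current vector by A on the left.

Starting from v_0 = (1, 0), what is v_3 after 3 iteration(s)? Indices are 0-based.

v_3 = (5, 6)

v_0 = (1, 0).
v_1 = A·v_0 = (9, 10).
v_2 = A·v_1 = (2, 10).
v_3 = A·v_2 = (5, 6).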